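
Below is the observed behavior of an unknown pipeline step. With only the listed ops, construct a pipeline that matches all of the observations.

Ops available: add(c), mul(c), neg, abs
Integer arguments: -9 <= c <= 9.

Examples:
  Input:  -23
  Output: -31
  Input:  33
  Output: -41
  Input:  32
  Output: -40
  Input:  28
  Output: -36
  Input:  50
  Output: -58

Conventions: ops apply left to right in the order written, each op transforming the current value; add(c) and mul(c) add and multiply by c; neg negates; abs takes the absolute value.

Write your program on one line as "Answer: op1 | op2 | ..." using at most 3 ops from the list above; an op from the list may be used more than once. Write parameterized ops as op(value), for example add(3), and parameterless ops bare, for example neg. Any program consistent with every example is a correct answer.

abs | mul(-1) | add(-8)

Check, running the answer program on each example:
  -23 -> 23 -> -23 -> -31
  33 -> 33 -> -33 -> -41
  32 -> 32 -> -32 -> -40
  28 -> 28 -> -28 -> -36
  50 -> 50 -> -50 -> -58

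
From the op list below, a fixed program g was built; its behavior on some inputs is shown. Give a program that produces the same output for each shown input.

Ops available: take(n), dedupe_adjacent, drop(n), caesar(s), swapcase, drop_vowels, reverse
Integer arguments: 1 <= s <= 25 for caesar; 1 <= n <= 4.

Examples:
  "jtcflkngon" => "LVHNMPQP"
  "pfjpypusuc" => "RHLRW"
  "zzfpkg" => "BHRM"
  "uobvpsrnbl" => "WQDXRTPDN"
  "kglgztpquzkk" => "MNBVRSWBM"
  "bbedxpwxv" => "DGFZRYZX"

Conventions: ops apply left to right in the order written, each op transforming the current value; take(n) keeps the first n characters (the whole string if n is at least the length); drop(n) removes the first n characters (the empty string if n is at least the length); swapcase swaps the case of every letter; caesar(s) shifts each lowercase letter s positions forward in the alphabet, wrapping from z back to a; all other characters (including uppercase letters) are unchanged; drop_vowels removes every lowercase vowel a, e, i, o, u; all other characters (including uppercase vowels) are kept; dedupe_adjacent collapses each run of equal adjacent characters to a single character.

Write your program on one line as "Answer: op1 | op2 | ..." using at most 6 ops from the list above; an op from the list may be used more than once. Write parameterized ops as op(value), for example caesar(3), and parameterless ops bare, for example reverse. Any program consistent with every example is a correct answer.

caesar(2) | dedupe_adjacent | drop_vowels | swapcase | dedupe_adjacent

Check, running the answer program on each example:
  "jtcflkngon" -> "lvehnmpiqp" -> "lvehnmpiqp" -> "lvhnmpqp" -> "LVHNMPQP" -> "LVHNMPQP"
  "pfjpypusuc" -> "rhlrarwuwe" -> "rhlrarwuwe" -> "rhlrrww" -> "RHLRRWW" -> "RHLRW"
  "zzfpkg" -> "bbhrmi" -> "bhrmi" -> "bhrm" -> "BHRM" -> "BHRM"
  "uobvpsrnbl" -> "wqdxrutpdn" -> "wqdxrutpdn" -> "wqdxrtpdn" -> "WQDXRTPDN" -> "WQDXRTPDN"
  "kglgztpquzkk" -> "minibvrswbmm" -> "minibvrswbm" -> "mnbvrswbm" -> "MNBVRSWBM" -> "MNBVRSWBM"
  "bbedxpwxv" -> "ddgfzryzx" -> "dgfzryzx" -> "dgfzryzx" -> "DGFZRYZX" -> "DGFZRYZX"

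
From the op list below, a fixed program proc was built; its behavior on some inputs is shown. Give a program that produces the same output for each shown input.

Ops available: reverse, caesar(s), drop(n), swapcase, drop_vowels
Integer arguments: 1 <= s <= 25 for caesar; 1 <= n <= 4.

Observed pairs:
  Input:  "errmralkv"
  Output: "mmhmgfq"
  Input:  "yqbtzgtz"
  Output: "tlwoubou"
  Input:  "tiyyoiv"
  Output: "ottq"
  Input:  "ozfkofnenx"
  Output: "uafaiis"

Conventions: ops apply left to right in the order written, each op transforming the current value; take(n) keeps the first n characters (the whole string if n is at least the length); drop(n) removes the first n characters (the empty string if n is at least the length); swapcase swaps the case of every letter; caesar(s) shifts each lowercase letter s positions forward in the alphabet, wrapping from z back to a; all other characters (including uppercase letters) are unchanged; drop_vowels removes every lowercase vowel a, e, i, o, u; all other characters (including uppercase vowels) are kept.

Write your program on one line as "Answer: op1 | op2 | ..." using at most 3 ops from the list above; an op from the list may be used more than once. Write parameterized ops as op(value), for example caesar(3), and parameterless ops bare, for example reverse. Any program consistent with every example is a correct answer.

drop_vowels | caesar(21)

Check, running the answer program on each example:
  "errmralkv" -> "rrmrlkv" -> "mmhmgfq"
  "yqbtzgtz" -> "yqbtzgtz" -> "tlwoubou"
  "tiyyoiv" -> "tyyv" -> "ottq"
  "ozfkofnenx" -> "zfkfnnx" -> "uafaiis"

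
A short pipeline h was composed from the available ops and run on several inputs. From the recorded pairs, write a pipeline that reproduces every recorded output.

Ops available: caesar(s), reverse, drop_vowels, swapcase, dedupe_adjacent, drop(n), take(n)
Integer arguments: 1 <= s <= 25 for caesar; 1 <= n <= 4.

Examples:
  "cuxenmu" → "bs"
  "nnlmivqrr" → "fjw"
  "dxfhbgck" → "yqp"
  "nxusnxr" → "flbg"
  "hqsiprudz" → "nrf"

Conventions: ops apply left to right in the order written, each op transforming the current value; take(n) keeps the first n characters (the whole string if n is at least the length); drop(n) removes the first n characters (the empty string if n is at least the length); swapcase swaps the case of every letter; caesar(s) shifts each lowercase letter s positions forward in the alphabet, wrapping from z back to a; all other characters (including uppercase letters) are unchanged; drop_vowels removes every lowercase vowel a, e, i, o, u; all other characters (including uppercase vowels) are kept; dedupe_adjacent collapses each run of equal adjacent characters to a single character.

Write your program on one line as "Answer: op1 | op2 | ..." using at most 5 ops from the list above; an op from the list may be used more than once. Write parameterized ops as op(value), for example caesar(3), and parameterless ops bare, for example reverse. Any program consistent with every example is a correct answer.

reverse | dedupe_adjacent | caesar(14) | take(4) | drop_vowels

Check, running the answer program on each example:
  "cuxenmu" -> "umnexuc" -> "umnexuc" -> "iabsliq" -> "iabs" -> "bs"
  "nnlmivqrr" -> "rrqvimlnn" -> "rqvimln" -> "fejwazb" -> "fejw" -> "fjw"
  "dxfhbgck" -> "kcgbhfxd" -> "kcgbhfxd" -> "yqupvtlr" -> "yqup" -> "yqp"
  "nxusnxr" -> "rxnsuxn" -> "rxnsuxn" -> "flbgilb" -> "flbg" -> "flbg"
  "hqsiprudz" -> "zdurpisqh" -> "zdurpisqh" -> "nrifdwgev" -> "nrif" -> "nrf"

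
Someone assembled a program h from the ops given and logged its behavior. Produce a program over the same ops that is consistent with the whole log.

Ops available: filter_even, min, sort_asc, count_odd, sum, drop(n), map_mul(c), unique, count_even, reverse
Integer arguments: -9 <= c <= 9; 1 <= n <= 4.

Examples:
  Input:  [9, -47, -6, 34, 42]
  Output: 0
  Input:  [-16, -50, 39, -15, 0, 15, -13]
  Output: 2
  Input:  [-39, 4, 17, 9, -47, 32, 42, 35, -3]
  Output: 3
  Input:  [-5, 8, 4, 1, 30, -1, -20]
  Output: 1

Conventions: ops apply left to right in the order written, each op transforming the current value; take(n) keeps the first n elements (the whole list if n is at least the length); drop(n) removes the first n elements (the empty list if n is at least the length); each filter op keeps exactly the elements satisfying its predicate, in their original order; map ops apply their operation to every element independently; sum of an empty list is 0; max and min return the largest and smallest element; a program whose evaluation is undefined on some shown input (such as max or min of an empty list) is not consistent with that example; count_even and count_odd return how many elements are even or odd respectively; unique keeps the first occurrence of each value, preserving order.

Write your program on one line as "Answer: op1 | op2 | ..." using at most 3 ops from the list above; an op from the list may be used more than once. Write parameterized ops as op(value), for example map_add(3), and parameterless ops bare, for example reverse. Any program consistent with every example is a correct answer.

drop(4) | count_odd

Check, running the answer program on each example:
  [9, -47, -6, 34, 42] -> [42] -> 0
  [-16, -50, 39, -15, 0, 15, -13] -> [0, 15, -13] -> 2
  [-39, 4, 17, 9, -47, 32, 42, 35, -3] -> [-47, 32, 42, 35, -3] -> 3
  [-5, 8, 4, 1, 30, -1, -20] -> [30, -1, -20] -> 1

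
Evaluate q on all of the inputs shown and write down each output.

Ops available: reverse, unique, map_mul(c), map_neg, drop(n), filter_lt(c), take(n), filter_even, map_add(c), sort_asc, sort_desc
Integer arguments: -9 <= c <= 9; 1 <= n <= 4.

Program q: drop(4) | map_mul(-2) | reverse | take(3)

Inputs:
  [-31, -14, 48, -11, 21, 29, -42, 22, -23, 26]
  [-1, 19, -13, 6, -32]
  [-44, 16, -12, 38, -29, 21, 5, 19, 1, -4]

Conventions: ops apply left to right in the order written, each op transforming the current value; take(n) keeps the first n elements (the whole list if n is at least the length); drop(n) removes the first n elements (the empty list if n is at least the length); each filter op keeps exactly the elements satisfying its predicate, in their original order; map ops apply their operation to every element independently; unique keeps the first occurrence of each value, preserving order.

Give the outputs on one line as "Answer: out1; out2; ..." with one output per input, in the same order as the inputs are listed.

Execution, op by op:
  [-31, -14, 48, -11, 21, 29, -42, 22, -23, 26] -> [21, 29, -42, 22, -23, 26] -> [-42, -58, 84, -44, 46, -52] -> [-52, 46, -44, 84, -58, -42] -> [-52, 46, -44]
  [-1, 19, -13, 6, -32] -> [-32] -> [64] -> [64] -> [64]
  [-44, 16, -12, 38, -29, 21, 5, 19, 1, -4] -> [-29, 21, 5, 19, 1, -4] -> [58, -42, -10, -38, -2, 8] -> [8, -2, -38, -10, -42, 58] -> [8, -2, -38]

[-52, 46, -44]; [64]; [8, -2, -38]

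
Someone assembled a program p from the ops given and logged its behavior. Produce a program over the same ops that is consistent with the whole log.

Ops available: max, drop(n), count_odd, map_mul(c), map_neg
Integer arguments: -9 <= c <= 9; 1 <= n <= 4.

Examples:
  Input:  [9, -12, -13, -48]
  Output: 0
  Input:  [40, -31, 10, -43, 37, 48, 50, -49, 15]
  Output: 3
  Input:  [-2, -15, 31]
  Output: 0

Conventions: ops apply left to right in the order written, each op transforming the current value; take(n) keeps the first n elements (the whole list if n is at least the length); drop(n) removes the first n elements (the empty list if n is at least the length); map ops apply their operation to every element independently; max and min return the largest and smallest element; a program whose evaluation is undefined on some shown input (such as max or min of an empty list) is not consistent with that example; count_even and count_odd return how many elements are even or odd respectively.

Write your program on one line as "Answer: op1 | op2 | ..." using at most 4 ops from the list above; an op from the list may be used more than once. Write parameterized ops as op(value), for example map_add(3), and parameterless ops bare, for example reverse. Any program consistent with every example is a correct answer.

map_neg | drop(4) | count_odd

Check, running the answer program on each example:
  [9, -12, -13, -48] -> [-9, 12, 13, 48] -> [] -> 0
  [40, -31, 10, -43, 37, 48, 50, -49, 15] -> [-40, 31, -10, 43, -37, -48, -50, 49, -15] -> [-37, -48, -50, 49, -15] -> 3
  [-2, -15, 31] -> [2, 15, -31] -> [] -> 0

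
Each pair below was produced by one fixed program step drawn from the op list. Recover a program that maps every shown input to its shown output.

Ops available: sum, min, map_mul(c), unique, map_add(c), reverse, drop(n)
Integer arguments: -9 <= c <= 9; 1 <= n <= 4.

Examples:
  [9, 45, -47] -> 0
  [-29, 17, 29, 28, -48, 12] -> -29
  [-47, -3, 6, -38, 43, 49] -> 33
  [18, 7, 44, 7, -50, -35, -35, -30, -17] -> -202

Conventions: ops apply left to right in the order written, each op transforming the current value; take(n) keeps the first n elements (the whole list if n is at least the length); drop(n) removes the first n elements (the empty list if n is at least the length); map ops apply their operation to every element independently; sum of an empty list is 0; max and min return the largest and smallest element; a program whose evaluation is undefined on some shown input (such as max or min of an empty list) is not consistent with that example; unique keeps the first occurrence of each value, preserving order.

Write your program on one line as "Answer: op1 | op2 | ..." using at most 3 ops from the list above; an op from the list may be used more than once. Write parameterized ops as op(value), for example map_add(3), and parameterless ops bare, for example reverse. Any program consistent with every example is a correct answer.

map_add(-7) | drop(3) | sum

Check, running the answer program on each example:
  [9, 45, -47] -> [2, 38, -54] -> [] -> 0
  [-29, 17, 29, 28, -48, 12] -> [-36, 10, 22, 21, -55, 5] -> [21, -55, 5] -> -29
  [-47, -3, 6, -38, 43, 49] -> [-54, -10, -1, -45, 36, 42] -> [-45, 36, 42] -> 33
  [18, 7, 44, 7, -50, -35, -35, -30, -17] -> [11, 0, 37, 0, -57, -42, -42, -37, -24] -> [0, -57, -42, -42, -37, -24] -> -202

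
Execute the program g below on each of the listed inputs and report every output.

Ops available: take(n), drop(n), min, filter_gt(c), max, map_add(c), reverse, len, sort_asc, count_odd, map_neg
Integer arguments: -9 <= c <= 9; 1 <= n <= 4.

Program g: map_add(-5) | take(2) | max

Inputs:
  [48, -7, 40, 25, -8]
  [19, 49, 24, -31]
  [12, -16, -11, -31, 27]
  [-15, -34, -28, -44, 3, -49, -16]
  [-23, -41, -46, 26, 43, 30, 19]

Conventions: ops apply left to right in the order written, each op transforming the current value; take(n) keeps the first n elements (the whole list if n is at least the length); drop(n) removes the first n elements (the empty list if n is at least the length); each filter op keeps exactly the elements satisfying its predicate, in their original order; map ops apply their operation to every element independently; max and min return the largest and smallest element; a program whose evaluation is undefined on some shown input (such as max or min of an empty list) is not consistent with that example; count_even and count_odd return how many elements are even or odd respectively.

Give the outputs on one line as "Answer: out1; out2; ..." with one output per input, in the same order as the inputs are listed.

Execution, op by op:
  [48, -7, 40, 25, -8] -> [43, -12, 35, 20, -13] -> [43, -12] -> 43
  [19, 49, 24, -31] -> [14, 44, 19, -36] -> [14, 44] -> 44
  [12, -16, -11, -31, 27] -> [7, -21, -16, -36, 22] -> [7, -21] -> 7
  [-15, -34, -28, -44, 3, -49, -16] -> [-20, -39, -33, -49, -2, -54, -21] -> [-20, -39] -> -20
  [-23, -41, -46, 26, 43, 30, 19] -> [-28, -46, -51, 21, 38, 25, 14] -> [-28, -46] -> -28

43; 44; 7; -20; -28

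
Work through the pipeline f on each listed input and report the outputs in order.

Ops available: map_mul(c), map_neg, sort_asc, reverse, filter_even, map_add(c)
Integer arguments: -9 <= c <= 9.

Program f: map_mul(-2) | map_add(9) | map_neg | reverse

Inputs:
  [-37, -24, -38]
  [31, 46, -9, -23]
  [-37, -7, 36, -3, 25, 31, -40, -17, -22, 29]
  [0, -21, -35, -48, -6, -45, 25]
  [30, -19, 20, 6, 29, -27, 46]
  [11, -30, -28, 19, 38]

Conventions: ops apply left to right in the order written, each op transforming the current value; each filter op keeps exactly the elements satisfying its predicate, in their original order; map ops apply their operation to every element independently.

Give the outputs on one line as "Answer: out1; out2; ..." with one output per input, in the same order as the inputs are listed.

Execution, op by op:
  [-37, -24, -38] -> [74, 48, 76] -> [83, 57, 85] -> [-83, -57, -85] -> [-85, -57, -83]
  [31, 46, -9, -23] -> [-62, -92, 18, 46] -> [-53, -83, 27, 55] -> [53, 83, -27, -55] -> [-55, -27, 83, 53]
  [-37, -7, 36, -3, 25, 31, -40, -17, -22, 29] -> [74, 14, -72, 6, -50, -62, 80, 34, 44, -58] -> [83, 23, -63, 15, -41, -53, 89, 43, 53, -49] -> [-83, -23, 63, -15, 41, 53, -89, -43, -53, 49] -> [49, -53, -43, -89, 53, 41, -15, 63, -23, -83]
  [0, -21, -35, -48, -6, -45, 25] -> [0, 42, 70, 96, 12, 90, -50] -> [9, 51, 79, 105, 21, 99, -41] -> [-9, -51, -79, -105, -21, -99, 41] -> [41, -99, -21, -105, -79, -51, -9]
  [30, -19, 20, 6, 29, -27, 46] -> [-60, 38, -40, -12, -58, 54, -92] -> [-51, 47, -31, -3, -49, 63, -83] -> [51, -47, 31, 3, 49, -63, 83] -> [83, -63, 49, 3, 31, -47, 51]
  [11, -30, -28, 19, 38] -> [-22, 60, 56, -38, -76] -> [-13, 69, 65, -29, -67] -> [13, -69, -65, 29, 67] -> [67, 29, -65, -69, 13]

[-85, -57, -83]; [-55, -27, 83, 53]; [49, -53, -43, -89, 53, 41, -15, 63, -23, -83]; [41, -99, -21, -105, -79, -51, -9]; [83, -63, 49, 3, 31, -47, 51]; [67, 29, -65, -69, 13]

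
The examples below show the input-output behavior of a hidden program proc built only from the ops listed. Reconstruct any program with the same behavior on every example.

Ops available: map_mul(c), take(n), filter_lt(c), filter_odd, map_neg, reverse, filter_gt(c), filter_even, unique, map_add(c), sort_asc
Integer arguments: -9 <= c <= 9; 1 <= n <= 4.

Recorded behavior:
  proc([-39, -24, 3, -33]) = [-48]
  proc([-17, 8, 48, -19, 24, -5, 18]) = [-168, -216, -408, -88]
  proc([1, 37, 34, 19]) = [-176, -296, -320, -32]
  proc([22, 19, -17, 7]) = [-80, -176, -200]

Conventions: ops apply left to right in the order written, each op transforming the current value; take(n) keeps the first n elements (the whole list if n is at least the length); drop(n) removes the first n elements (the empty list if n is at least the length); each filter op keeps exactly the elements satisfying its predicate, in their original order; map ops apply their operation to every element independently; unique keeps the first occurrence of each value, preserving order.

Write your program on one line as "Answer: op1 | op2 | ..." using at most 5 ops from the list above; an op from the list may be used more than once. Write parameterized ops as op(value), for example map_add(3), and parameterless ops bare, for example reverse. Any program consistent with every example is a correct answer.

filter_gt(-3) | map_add(3) | reverse | map_mul(-8)

Check, running the answer program on each example:
  [-39, -24, 3, -33] -> [3] -> [6] -> [6] -> [-48]
  [-17, 8, 48, -19, 24, -5, 18] -> [8, 48, 24, 18] -> [11, 51, 27, 21] -> [21, 27, 51, 11] -> [-168, -216, -408, -88]
  [1, 37, 34, 19] -> [1, 37, 34, 19] -> [4, 40, 37, 22] -> [22, 37, 40, 4] -> [-176, -296, -320, -32]
  [22, 19, -17, 7] -> [22, 19, 7] -> [25, 22, 10] -> [10, 22, 25] -> [-80, -176, -200]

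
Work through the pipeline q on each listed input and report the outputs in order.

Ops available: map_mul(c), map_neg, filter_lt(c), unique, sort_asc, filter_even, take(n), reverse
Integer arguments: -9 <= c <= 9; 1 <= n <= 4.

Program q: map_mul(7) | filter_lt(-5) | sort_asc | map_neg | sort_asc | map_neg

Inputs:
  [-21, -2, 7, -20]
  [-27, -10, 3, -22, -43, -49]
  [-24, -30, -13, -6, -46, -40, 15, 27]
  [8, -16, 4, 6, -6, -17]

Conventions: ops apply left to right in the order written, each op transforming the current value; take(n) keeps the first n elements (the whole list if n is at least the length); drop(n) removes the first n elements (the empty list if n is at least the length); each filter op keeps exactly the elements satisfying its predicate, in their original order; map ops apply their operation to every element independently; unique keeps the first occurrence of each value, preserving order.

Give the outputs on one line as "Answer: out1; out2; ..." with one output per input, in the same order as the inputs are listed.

Execution, op by op:
  [-21, -2, 7, -20] -> [-147, -14, 49, -140] -> [-147, -14, -140] -> [-147, -140, -14] -> [147, 140, 14] -> [14, 140, 147] -> [-14, -140, -147]
  [-27, -10, 3, -22, -43, -49] -> [-189, -70, 21, -154, -301, -343] -> [-189, -70, -154, -301, -343] -> [-343, -301, -189, -154, -70] -> [343, 301, 189, 154, 70] -> [70, 154, 189, 301, 343] -> [-70, -154, -189, -301, -343]
  [-24, -30, -13, -6, -46, -40, 15, 27] -> [-168, -210, -91, -42, -322, -280, 105, 189] -> [-168, -210, -91, -42, -322, -280] -> [-322, -280, -210, -168, -91, -42] -> [322, 280, 210, 168, 91, 42] -> [42, 91, 168, 210, 280, 322] -> [-42, -91, -168, -210, -280, -322]
  [8, -16, 4, 6, -6, -17] -> [56, -112, 28, 42, -42, -119] -> [-112, -42, -119] -> [-119, -112, -42] -> [119, 112, 42] -> [42, 112, 119] -> [-42, -112, -119]

[-14, -140, -147]; [-70, -154, -189, -301, -343]; [-42, -91, -168, -210, -280, -322]; [-42, -112, -119]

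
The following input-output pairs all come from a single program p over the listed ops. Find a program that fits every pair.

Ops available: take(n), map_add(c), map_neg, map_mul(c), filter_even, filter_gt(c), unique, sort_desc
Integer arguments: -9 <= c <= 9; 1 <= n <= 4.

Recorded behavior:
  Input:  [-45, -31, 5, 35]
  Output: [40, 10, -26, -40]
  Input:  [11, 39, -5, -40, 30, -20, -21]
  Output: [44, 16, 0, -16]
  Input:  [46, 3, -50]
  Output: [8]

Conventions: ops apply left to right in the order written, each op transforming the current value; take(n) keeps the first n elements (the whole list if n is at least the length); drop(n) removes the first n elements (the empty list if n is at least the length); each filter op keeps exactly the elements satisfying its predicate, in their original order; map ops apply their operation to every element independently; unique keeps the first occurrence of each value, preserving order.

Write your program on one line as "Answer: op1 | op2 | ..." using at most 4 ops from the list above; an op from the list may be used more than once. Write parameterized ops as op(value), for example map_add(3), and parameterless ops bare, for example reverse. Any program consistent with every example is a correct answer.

map_add(5) | sort_desc | filter_even

Check, running the answer program on each example:
  [-45, -31, 5, 35] -> [-40, -26, 10, 40] -> [40, 10, -26, -40] -> [40, 10, -26, -40]
  [11, 39, -5, -40, 30, -20, -21] -> [16, 44, 0, -35, 35, -15, -16] -> [44, 35, 16, 0, -15, -16, -35] -> [44, 16, 0, -16]
  [46, 3, -50] -> [51, 8, -45] -> [51, 8, -45] -> [8]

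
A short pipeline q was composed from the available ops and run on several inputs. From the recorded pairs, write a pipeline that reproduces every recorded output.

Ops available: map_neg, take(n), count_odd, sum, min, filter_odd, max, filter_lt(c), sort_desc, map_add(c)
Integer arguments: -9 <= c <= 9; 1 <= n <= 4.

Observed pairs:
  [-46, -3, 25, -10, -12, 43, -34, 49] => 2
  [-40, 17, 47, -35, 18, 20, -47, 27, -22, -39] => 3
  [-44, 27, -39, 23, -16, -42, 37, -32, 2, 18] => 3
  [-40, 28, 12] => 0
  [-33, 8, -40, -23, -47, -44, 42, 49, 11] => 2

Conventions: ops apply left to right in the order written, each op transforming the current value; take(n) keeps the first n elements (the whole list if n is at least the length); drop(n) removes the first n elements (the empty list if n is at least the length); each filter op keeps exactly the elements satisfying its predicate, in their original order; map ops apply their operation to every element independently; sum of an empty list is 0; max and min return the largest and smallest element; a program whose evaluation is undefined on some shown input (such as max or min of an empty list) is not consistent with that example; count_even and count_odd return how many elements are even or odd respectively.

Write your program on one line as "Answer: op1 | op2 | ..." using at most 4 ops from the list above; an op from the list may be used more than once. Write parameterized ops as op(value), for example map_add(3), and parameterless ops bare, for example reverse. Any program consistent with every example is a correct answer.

map_add(-8) | take(4) | count_odd

Check, running the answer program on each example:
  [-46, -3, 25, -10, -12, 43, -34, 49] -> [-54, -11, 17, -18, -20, 35, -42, 41] -> [-54, -11, 17, -18] -> 2
  [-40, 17, 47, -35, 18, 20, -47, 27, -22, -39] -> [-48, 9, 39, -43, 10, 12, -55, 19, -30, -47] -> [-48, 9, 39, -43] -> 3
  [-44, 27, -39, 23, -16, -42, 37, -32, 2, 18] -> [-52, 19, -47, 15, -24, -50, 29, -40, -6, 10] -> [-52, 19, -47, 15] -> 3
  [-40, 28, 12] -> [-48, 20, 4] -> [-48, 20, 4] -> 0
  [-33, 8, -40, -23, -47, -44, 42, 49, 11] -> [-41, 0, -48, -31, -55, -52, 34, 41, 3] -> [-41, 0, -48, -31] -> 2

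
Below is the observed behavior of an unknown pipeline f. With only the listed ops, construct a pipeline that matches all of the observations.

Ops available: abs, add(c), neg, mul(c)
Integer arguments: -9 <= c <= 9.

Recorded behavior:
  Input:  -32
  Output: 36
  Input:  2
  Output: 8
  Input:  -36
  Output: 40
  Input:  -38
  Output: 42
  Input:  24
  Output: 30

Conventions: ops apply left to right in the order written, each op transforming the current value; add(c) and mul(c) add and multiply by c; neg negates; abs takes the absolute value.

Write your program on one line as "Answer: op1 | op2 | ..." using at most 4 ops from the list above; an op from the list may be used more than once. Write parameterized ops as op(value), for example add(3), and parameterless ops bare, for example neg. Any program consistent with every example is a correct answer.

add(1) | neg | abs | add(5)

Check, running the answer program on each example:
  -32 -> -31 -> 31 -> 31 -> 36
  2 -> 3 -> -3 -> 3 -> 8
  -36 -> -35 -> 35 -> 35 -> 40
  -38 -> -37 -> 37 -> 37 -> 42
  24 -> 25 -> -25 -> 25 -> 30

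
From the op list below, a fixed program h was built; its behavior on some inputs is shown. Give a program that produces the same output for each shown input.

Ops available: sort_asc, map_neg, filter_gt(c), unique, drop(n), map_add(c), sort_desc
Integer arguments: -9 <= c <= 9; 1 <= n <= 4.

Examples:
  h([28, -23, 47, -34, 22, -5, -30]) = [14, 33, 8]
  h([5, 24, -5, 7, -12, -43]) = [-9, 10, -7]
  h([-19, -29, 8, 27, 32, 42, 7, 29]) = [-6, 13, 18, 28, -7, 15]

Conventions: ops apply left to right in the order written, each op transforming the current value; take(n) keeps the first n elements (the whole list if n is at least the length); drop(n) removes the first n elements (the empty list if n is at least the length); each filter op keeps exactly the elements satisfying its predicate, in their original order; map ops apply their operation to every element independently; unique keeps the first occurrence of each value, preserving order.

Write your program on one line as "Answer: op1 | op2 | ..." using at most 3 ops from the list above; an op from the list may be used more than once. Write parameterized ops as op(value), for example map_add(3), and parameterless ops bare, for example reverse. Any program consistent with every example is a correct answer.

map_add(-8) | filter_gt(-5) | map_add(-6)

Check, running the answer program on each example:
  [28, -23, 47, -34, 22, -5, -30] -> [20, -31, 39, -42, 14, -13, -38] -> [20, 39, 14] -> [14, 33, 8]
  [5, 24, -5, 7, -12, -43] -> [-3, 16, -13, -1, -20, -51] -> [-3, 16, -1] -> [-9, 10, -7]
  [-19, -29, 8, 27, 32, 42, 7, 29] -> [-27, -37, 0, 19, 24, 34, -1, 21] -> [0, 19, 24, 34, -1, 21] -> [-6, 13, 18, 28, -7, 15]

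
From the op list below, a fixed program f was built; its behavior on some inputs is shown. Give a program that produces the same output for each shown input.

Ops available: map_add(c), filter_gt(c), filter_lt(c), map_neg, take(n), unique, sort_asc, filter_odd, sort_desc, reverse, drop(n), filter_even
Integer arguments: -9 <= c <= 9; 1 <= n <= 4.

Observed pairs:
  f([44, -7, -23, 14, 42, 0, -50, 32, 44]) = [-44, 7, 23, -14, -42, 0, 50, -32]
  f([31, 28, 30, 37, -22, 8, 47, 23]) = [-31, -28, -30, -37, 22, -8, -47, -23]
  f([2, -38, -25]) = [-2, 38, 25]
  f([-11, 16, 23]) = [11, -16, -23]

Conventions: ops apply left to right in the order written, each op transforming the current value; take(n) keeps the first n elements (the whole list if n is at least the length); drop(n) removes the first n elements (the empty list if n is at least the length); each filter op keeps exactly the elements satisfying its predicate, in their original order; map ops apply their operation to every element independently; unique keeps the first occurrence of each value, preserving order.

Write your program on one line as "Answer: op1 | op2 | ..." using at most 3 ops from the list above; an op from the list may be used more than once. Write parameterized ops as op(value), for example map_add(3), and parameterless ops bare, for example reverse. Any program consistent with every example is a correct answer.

map_neg | unique

Check, running the answer program on each example:
  [44, -7, -23, 14, 42, 0, -50, 32, 44] -> [-44, 7, 23, -14, -42, 0, 50, -32, -44] -> [-44, 7, 23, -14, -42, 0, 50, -32]
  [31, 28, 30, 37, -22, 8, 47, 23] -> [-31, -28, -30, -37, 22, -8, -47, -23] -> [-31, -28, -30, -37, 22, -8, -47, -23]
  [2, -38, -25] -> [-2, 38, 25] -> [-2, 38, 25]
  [-11, 16, 23] -> [11, -16, -23] -> [11, -16, -23]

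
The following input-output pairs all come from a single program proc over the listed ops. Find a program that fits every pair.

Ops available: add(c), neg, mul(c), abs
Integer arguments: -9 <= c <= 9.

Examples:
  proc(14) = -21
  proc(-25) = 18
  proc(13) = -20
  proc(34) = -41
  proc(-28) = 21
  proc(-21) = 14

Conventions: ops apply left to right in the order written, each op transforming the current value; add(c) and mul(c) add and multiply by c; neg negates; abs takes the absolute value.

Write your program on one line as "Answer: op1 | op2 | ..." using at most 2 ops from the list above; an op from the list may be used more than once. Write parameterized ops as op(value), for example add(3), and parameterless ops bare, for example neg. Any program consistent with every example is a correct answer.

neg | add(-7)

Check, running the answer program on each example:
  14 -> -14 -> -21
  -25 -> 25 -> 18
  13 -> -13 -> -20
  34 -> -34 -> -41
  -28 -> 28 -> 21
  -21 -> 21 -> 14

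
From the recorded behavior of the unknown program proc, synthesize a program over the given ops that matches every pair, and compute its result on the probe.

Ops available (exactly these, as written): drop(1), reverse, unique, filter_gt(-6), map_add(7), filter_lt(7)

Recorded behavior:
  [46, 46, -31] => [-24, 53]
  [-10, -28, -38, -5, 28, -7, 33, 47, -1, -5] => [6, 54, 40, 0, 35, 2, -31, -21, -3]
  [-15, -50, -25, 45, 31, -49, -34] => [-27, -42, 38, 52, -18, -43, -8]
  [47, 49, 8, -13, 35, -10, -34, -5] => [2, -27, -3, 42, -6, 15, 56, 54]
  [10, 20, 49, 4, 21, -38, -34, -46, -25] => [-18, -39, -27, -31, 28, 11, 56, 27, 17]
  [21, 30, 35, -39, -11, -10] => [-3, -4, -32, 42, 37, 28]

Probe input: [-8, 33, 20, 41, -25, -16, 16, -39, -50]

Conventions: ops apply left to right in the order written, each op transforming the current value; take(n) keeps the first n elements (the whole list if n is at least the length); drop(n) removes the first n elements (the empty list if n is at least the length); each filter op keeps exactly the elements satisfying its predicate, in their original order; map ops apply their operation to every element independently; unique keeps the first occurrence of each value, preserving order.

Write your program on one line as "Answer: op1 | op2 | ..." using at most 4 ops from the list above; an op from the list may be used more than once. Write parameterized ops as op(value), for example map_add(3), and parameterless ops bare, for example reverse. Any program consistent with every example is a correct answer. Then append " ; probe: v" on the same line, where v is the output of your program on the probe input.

unique | map_add(7) | reverse ; probe: [-43, -32, 23, -9, -18, 48, 27, 40, -1]

Check, running the answer program on each example:
  [46, 46, -31] -> [46, -31] -> [53, -24] -> [-24, 53]
  [-10, -28, -38, -5, 28, -7, 33, 47, -1, -5] -> [-10, -28, -38, -5, 28, -7, 33, 47, -1] -> [-3, -21, -31, 2, 35, 0, 40, 54, 6] -> [6, 54, 40, 0, 35, 2, -31, -21, -3]
  [-15, -50, -25, 45, 31, -49, -34] -> [-15, -50, -25, 45, 31, -49, -34] -> [-8, -43, -18, 52, 38, -42, -27] -> [-27, -42, 38, 52, -18, -43, -8]
  [47, 49, 8, -13, 35, -10, -34, -5] -> [47, 49, 8, -13, 35, -10, -34, -5] -> [54, 56, 15, -6, 42, -3, -27, 2] -> [2, -27, -3, 42, -6, 15, 56, 54]
  [10, 20, 49, 4, 21, -38, -34, -46, -25] -> [10, 20, 49, 4, 21, -38, -34, -46, -25] -> [17, 27, 56, 11, 28, -31, -27, -39, -18] -> [-18, -39, -27, -31, 28, 11, 56, 27, 17]
  [21, 30, 35, -39, -11, -10] -> [21, 30, 35, -39, -11, -10] -> [28, 37, 42, -32, -4, -3] -> [-3, -4, -32, 42, 37, 28]
  probe: [-8, 33, 20, 41, -25, -16, 16, -39, -50] -> [-8, 33, 20, 41, -25, -16, 16, -39, -50] -> [-1, 40, 27, 48, -18, -9, 23, -32, -43] -> [-43, -32, 23, -9, -18, 48, 27, 40, -1]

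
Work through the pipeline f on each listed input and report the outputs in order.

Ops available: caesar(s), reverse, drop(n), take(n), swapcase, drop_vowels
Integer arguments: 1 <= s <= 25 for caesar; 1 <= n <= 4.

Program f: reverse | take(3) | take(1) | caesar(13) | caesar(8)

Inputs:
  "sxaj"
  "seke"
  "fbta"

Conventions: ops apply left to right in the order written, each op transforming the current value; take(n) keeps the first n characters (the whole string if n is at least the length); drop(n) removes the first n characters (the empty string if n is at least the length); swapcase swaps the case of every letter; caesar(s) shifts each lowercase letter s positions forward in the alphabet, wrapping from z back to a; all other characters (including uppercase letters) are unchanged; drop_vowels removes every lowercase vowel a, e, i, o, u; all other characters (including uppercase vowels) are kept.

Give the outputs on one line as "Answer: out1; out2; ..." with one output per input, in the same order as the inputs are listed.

Execution, op by op:
  "sxaj" -> "jaxs" -> "jax" -> "j" -> "w" -> "e"
  "seke" -> "ekes" -> "eke" -> "e" -> "r" -> "z"
  "fbta" -> "atbf" -> "atb" -> "a" -> "n" -> "v"

"e"; "z"; "v"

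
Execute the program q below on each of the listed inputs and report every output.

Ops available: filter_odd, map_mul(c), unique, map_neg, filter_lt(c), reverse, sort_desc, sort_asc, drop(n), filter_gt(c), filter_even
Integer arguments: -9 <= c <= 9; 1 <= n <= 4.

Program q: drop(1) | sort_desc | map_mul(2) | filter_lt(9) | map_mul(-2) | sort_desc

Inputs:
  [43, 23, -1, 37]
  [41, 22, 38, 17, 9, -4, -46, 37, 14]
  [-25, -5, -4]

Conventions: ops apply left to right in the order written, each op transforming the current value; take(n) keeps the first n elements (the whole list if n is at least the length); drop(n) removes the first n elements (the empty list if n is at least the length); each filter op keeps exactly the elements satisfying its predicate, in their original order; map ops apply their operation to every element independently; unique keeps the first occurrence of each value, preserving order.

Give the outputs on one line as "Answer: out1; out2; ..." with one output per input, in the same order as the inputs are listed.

[4]; [184, 16]; [20, 16]

Execution, op by op:
  [43, 23, -1, 37] -> [23, -1, 37] -> [37, 23, -1] -> [74, 46, -2] -> [-2] -> [4] -> [4]
  [41, 22, 38, 17, 9, -4, -46, 37, 14] -> [22, 38, 17, 9, -4, -46, 37, 14] -> [38, 37, 22, 17, 14, 9, -4, -46] -> [76, 74, 44, 34, 28, 18, -8, -92] -> [-8, -92] -> [16, 184] -> [184, 16]
  [-25, -5, -4] -> [-5, -4] -> [-4, -5] -> [-8, -10] -> [-8, -10] -> [16, 20] -> [20, 16]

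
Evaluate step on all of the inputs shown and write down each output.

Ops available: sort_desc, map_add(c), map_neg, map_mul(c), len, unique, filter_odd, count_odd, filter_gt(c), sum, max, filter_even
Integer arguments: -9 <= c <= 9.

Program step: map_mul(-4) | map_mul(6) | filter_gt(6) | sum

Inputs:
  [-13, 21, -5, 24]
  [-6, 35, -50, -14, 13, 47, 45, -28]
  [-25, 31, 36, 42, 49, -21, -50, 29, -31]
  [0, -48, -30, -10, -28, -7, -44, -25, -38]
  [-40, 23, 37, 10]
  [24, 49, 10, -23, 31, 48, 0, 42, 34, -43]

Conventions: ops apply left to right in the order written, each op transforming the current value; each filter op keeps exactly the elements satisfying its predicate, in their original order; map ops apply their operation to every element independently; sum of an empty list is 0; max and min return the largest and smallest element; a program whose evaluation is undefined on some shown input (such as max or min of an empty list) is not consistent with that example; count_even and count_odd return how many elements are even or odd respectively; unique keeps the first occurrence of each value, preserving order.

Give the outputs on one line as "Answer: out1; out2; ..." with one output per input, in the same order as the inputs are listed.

Execution, op by op:
  [-13, 21, -5, 24] -> [52, -84, 20, -96] -> [312, -504, 120, -576] -> [312, 120] -> 432
  [-6, 35, -50, -14, 13, 47, 45, -28] -> [24, -140, 200, 56, -52, -188, -180, 112] -> [144, -840, 1200, 336, -312, -1128, -1080, 672] -> [144, 1200, 336, 672] -> 2352
  [-25, 31, 36, 42, 49, -21, -50, 29, -31] -> [100, -124, -144, -168, -196, 84, 200, -116, 124] -> [600, -744, -864, -1008, -1176, 504, 1200, -696, 744] -> [600, 504, 1200, 744] -> 3048
  [0, -48, -30, -10, -28, -7, -44, -25, -38] -> [0, 192, 120, 40, 112, 28, 176, 100, 152] -> [0, 1152, 720, 240, 672, 168, 1056, 600, 912] -> [1152, 720, 240, 672, 168, 1056, 600, 912] -> 5520
  [-40, 23, 37, 10] -> [160, -92, -148, -40] -> [960, -552, -888, -240] -> [960] -> 960
  [24, 49, 10, -23, 31, 48, 0, 42, 34, -43] -> [-96, -196, -40, 92, -124, -192, 0, -168, -136, 172] -> [-576, -1176, -240, 552, -744, -1152, 0, -1008, -816, 1032] -> [552, 1032] -> 1584

432; 2352; 3048; 5520; 960; 1584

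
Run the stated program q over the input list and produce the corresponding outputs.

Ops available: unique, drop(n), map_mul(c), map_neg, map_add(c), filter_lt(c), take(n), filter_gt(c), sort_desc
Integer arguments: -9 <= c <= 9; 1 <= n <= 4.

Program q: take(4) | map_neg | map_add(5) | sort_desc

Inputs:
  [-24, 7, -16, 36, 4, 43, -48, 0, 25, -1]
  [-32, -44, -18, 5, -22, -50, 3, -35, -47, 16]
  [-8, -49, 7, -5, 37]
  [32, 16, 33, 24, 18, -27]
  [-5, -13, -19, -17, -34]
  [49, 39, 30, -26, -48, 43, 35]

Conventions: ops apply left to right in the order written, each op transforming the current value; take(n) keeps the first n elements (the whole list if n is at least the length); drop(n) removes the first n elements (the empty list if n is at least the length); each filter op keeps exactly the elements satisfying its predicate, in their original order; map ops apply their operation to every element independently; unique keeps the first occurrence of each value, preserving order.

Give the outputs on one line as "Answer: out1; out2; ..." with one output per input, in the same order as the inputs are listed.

[29, 21, -2, -31]; [49, 37, 23, 0]; [54, 13, 10, -2]; [-11, -19, -27, -28]; [24, 22, 18, 10]; [31, -25, -34, -44]

Execution, op by op:
  [-24, 7, -16, 36, 4, 43, -48, 0, 25, -1] -> [-24, 7, -16, 36] -> [24, -7, 16, -36] -> [29, -2, 21, -31] -> [29, 21, -2, -31]
  [-32, -44, -18, 5, -22, -50, 3, -35, -47, 16] -> [-32, -44, -18, 5] -> [32, 44, 18, -5] -> [37, 49, 23, 0] -> [49, 37, 23, 0]
  [-8, -49, 7, -5, 37] -> [-8, -49, 7, -5] -> [8, 49, -7, 5] -> [13, 54, -2, 10] -> [54, 13, 10, -2]
  [32, 16, 33, 24, 18, -27] -> [32, 16, 33, 24] -> [-32, -16, -33, -24] -> [-27, -11, -28, -19] -> [-11, -19, -27, -28]
  [-5, -13, -19, -17, -34] -> [-5, -13, -19, -17] -> [5, 13, 19, 17] -> [10, 18, 24, 22] -> [24, 22, 18, 10]
  [49, 39, 30, -26, -48, 43, 35] -> [49, 39, 30, -26] -> [-49, -39, -30, 26] -> [-44, -34, -25, 31] -> [31, -25, -34, -44]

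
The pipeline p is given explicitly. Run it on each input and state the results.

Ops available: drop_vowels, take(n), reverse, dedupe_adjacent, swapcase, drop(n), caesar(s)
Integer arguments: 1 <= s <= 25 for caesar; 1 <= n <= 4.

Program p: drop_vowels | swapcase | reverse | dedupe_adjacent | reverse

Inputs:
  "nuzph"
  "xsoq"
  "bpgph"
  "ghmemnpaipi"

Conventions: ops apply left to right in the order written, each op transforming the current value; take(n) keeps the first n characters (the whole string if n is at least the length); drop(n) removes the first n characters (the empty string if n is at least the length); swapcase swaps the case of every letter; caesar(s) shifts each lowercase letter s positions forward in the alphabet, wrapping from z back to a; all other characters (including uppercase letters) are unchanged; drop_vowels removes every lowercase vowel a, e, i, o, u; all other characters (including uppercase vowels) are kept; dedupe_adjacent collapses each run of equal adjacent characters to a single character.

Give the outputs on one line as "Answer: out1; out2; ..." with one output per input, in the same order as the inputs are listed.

Execution, op by op:
  "nuzph" -> "nzph" -> "NZPH" -> "HPZN" -> "HPZN" -> "NZPH"
  "xsoq" -> "xsq" -> "XSQ" -> "QSX" -> "QSX" -> "XSQ"
  "bpgph" -> "bpgph" -> "BPGPH" -> "HPGPB" -> "HPGPB" -> "BPGPH"
  "ghmemnpaipi" -> "ghmmnpp" -> "GHMMNPP" -> "PPNMMHG" -> "PNMHG" -> "GHMNP"

"NZPH"; "XSQ"; "BPGPH"; "GHMNP"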